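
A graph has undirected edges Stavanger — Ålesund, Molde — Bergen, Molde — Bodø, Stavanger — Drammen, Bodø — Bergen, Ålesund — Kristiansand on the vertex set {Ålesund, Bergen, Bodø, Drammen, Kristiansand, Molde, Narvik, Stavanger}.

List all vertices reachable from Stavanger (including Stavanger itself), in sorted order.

Start at Stavanger.
Its neighbours: Ålesund, Drammen.
Then their neighbours: Kristiansand.
Nothing further is reachable.

Ålesund, Drammen, Kristiansand, Stavanger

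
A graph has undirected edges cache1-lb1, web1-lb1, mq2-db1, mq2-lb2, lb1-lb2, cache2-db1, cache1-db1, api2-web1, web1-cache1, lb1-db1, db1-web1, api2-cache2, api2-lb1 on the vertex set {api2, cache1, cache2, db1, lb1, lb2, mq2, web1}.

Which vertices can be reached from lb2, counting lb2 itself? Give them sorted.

Start at lb2.
Its neighbours: lb1, mq2.
Then their neighbours: api2, cache1, db1, web1.
Then next layer: cache2.
Every vertex is now reached.

api2, cache1, cache2, db1, lb1, lb2, mq2, web1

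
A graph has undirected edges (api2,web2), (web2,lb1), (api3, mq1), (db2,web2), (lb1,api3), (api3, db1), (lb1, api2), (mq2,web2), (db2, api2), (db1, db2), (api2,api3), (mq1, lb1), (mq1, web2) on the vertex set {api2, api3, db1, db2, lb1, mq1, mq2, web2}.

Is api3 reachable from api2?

Yes

Explore from api2.
Distance 1: reach api3, db2, lb1, web2.
Found api3.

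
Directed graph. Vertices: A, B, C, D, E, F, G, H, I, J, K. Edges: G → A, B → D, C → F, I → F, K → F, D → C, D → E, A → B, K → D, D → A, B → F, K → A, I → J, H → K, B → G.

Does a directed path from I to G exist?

No

Explore from I.
Distance 1: reach F, J.
The search from I is exhausted; no directed path reaches G.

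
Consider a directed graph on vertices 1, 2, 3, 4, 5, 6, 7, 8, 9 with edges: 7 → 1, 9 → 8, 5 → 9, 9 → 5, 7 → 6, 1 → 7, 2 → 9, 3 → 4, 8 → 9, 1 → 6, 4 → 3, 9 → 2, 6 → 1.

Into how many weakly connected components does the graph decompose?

From 1: component {1, 6, 7}.
From 2: component {2, 5, 8, 9}.
From 3: component {3, 4}.
That's 3 components.

3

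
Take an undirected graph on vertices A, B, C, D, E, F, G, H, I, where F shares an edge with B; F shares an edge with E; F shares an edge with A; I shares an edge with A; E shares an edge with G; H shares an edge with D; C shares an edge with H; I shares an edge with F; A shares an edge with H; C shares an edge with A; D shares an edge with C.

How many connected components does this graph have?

1

From A: component {A, B, C, D, E, F, G, H, I}.
That's 1 component.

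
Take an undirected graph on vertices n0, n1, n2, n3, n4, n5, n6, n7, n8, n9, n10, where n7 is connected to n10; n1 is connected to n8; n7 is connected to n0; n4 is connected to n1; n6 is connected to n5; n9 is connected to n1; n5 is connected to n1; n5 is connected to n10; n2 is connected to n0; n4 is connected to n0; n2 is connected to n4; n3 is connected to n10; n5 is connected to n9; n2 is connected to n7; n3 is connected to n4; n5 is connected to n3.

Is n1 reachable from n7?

Yes

Explore from n7.
Distance 1: reach n0, n2, n10.
Distance 2: reach n3, n4, n5.
Distance 3: reach n1, n6, n9.
Found n1.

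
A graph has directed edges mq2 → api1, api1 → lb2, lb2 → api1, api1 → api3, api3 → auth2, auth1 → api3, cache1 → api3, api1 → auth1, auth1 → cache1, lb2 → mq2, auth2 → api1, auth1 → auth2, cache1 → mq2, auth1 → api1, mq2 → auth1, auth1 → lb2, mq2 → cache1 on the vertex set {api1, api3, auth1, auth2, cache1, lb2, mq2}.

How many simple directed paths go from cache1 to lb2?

8

cache1→api3→auth2→api1→auth1→lb2
cache1→api3→auth2→api1→lb2
cache1→mq2→api1→auth1→lb2
cache1→mq2→api1→lb2
cache1→mq2→auth1→api1→lb2
cache1→mq2→auth1→api3→auth2→api1→lb2
cache1→mq2→auth1→auth2→api1→lb2
cache1→mq2→auth1→lb2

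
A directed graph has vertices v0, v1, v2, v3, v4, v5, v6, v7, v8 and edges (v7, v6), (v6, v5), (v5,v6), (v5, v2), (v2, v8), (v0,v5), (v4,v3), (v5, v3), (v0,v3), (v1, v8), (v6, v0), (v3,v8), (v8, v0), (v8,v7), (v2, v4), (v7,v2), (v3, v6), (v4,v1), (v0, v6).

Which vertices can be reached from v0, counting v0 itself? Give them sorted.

v0, v1, v2, v3, v4, v5, v6, v7, v8

Start at v0.
Its neighbours: v3, v5, v6.
Then their neighbours: v2, v8.
Then next layer: v4, v7.
Then next layer: v1.
Every vertex is now reached.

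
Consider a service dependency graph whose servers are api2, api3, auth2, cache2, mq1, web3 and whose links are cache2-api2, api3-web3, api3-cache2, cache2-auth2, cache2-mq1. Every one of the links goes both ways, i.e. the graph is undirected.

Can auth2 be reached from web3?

Explore from web3.
Distance 1: reach api3.
Distance 2: reach cache2.
Distance 3: reach api2, auth2, mq1.
Found auth2.

Yes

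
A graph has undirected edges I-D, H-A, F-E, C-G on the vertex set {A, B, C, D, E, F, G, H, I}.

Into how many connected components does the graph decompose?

From A: component {A, H}.
From B: component {B}.
From C: component {C, G}.
From D: component {D, I}.
From E: component {E, F}.
That's 5 components.

5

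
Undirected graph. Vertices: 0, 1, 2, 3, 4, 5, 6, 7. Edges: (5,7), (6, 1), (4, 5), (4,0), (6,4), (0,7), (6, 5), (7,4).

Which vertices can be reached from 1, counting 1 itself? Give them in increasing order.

Start at 1.
Its neighbours: 6.
Then their neighbours: 4, 5.
Then next layer: 0, 7.
Nothing further is reachable.

0, 1, 4, 5, 6, 7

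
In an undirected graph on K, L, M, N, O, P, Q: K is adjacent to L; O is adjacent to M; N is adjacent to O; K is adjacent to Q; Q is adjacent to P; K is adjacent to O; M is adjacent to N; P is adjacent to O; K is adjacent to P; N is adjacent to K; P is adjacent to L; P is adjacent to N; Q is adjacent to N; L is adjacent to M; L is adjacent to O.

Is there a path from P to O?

Explore from P.
Distance 1: reach K, L, N, O, Q.
Found O.

Yes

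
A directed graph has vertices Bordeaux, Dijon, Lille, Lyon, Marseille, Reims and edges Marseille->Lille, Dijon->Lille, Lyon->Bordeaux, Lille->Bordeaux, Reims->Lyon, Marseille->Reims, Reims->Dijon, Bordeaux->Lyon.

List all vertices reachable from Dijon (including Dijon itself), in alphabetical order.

Start at Dijon.
Its neighbours: Lille.
Then their neighbours: Bordeaux.
Then next layer: Lyon.
Nothing further is reachable.

Bordeaux, Dijon, Lille, Lyon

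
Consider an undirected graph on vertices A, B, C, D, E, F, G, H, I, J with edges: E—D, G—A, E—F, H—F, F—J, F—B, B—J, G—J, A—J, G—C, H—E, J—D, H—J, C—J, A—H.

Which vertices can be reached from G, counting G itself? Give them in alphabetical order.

Start at G.
Its neighbours: A, C, J.
Then their neighbours: B, D, F, H.
Then next layer: E.
Nothing further is reachable.

A, B, C, D, E, F, G, H, J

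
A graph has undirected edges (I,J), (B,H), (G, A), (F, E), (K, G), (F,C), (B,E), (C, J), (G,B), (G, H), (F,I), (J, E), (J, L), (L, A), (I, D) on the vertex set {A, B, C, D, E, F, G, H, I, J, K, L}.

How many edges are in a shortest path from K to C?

5

Distance 0: K.
Distance 1: G.
Distance 2: A, B, H.
Distance 3: E, L.
Distance 4: F, J.
Distance 5: C, I — contains C.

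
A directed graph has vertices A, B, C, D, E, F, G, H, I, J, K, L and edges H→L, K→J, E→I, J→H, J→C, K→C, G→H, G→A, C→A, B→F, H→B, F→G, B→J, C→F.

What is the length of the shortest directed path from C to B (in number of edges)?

Distance 0: C.
Distance 1: A, F.
Distance 2: G.
Distance 3: H.
Distance 4: B, L — contains B.

4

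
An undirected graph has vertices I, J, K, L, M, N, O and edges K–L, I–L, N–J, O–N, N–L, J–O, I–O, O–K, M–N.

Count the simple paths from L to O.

L–I–O
L–K–O
L–N–J–O
L–N–O

4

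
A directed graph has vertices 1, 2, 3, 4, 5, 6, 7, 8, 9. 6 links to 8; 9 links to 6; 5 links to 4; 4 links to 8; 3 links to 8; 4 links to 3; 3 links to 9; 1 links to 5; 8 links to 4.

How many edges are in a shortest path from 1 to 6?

Distance 0: 1.
Distance 1: 5.
Distance 2: 4.
Distance 3: 3, 8.
Distance 4: 9.
Distance 5: 6 — contains 6.

5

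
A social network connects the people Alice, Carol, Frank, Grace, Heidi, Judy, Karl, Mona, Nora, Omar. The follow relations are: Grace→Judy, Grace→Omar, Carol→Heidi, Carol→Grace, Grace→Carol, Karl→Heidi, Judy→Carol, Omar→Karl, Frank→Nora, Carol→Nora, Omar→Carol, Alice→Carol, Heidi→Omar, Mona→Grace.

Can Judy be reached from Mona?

Yes

Explore from Mona.
Distance 1: reach Grace.
Distance 2: reach Carol, Judy, Omar.
Found Judy.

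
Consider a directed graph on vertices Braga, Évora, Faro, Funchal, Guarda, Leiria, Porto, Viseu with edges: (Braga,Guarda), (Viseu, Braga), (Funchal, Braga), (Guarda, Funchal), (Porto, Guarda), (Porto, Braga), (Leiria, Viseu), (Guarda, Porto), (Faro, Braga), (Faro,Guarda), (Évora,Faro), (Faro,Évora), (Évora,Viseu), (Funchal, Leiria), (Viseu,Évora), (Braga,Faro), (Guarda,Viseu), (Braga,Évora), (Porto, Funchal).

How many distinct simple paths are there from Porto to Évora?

21

Porto→Braga→Évora
Porto→Braga→Faro→Évora
Porto→Braga→Faro→Guarda→Funchal→Leiria→Viseu→Évora
Porto→Braga→Faro→Guarda→Viseu→Évora
Porto→Braga→Guarda→Funchal→Leiria→Viseu→Évora
Porto→Braga→Guarda→Viseu→Évora
Porto→Funchal→Braga→Évora
Porto→Funchal→Braga→Faro→Évora
... and 13 more.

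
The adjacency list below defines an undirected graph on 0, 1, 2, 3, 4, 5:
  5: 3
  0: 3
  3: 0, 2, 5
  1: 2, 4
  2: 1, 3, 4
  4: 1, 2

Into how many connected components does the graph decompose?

1

From 0: component {0, 1, 2, 3, 4, 5}.
That's 1 component.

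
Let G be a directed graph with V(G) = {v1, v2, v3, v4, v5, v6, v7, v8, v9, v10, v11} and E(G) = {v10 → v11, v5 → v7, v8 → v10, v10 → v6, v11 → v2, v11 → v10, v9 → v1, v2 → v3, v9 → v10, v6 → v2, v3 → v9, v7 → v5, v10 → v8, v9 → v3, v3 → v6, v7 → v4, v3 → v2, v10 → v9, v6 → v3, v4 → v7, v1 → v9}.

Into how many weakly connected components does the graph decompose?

From v1: component {v1, v2, v3, v6, v8, v9, v10, v11}.
From v4: component {v4, v5, v7}.
That's 2 components.

2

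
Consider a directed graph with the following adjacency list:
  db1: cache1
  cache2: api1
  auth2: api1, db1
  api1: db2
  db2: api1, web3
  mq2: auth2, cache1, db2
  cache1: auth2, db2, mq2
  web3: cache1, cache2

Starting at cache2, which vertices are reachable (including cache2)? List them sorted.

Start at cache2.
Its neighbours: api1.
Then their neighbours: db2.
Then next layer: web3.
Then next layer: cache1.
Then next layer: auth2, mq2.
Then next layer: db1.
Every vertex is now reached.

api1, auth2, cache1, cache2, db1, db2, mq2, web3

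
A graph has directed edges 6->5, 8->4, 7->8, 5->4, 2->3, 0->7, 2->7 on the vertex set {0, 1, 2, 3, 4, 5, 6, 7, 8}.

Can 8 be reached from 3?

No

3 has no outgoing edges, so nothing is reachable from it.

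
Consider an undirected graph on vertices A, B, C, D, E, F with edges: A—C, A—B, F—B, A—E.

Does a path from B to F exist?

Explore from B.
Distance 1: reach A, F.
Found F.

Yes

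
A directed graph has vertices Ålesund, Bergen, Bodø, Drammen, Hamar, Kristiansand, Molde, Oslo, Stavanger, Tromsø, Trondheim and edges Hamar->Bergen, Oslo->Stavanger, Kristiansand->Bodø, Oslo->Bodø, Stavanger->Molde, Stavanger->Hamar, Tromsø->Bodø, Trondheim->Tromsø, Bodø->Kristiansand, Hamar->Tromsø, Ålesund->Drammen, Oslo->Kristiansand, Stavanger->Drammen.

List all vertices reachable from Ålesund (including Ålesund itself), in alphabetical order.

Start at Ålesund.
Its neighbours: Drammen.
Nothing further is reachable.

Ålesund, Drammen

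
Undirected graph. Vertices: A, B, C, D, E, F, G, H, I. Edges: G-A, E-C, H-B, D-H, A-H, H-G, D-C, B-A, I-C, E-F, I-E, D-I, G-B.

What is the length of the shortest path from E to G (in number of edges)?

Distance 0: E.
Distance 1: C, F, I.
Distance 2: D.
Distance 3: H.
Distance 4: A, B, G — contains G.

4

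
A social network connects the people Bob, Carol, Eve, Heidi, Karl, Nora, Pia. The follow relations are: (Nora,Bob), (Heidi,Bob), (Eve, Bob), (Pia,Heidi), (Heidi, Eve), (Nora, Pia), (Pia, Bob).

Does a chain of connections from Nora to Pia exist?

Yes

Explore from Nora.
Distance 1: reach Bob, Pia.
Found Pia.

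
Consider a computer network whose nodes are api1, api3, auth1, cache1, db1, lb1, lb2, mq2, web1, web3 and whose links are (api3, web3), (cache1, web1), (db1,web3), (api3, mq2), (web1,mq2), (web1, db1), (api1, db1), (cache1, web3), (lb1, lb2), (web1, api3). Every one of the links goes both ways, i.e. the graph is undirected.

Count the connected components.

3

From api1: component {api1, api3, cache1, db1, mq2, web1, web3}.
From auth1: component {auth1}.
From lb1: component {lb1, lb2}.
That's 3 components.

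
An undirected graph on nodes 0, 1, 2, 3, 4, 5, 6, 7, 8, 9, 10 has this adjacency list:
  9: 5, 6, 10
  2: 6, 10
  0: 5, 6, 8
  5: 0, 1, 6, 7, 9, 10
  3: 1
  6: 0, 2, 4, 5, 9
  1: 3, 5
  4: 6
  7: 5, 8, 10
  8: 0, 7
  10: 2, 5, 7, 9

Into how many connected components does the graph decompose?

From 0: component {0, 1, 2, 3, 4, 5, 6, 7, 8, 9, 10}.
That's 1 component.

1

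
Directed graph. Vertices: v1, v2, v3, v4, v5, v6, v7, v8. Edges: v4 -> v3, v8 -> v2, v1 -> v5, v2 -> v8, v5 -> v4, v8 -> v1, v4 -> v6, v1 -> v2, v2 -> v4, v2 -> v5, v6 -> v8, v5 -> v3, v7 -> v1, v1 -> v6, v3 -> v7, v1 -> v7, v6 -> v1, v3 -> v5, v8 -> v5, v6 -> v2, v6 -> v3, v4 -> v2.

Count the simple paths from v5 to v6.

5

v5→v3→v7→v1→v2→v4→v6
v5→v3→v7→v1→v6
v5→v4→v2→v8→v1→v6
v5→v4→v3→v7→v1→v6
v5→v4→v6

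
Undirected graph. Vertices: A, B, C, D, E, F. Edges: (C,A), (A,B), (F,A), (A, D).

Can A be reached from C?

Yes

Explore from C.
Distance 1: reach A.
Found A.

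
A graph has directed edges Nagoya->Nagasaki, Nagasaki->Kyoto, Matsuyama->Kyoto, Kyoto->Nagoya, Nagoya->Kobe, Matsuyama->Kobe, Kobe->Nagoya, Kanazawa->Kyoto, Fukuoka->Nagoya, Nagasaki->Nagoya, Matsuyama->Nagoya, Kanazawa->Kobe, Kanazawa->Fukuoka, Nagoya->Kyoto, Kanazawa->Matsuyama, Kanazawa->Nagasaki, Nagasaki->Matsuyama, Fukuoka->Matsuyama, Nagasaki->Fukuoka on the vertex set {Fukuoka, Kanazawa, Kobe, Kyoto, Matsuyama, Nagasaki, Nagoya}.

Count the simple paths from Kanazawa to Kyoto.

27

Kanazawa→Fukuoka→Matsuyama→Kobe→Nagoya→Kyoto
Kanazawa→Fukuoka→Matsuyama→Kobe→Nagoya→Nagasaki→Kyoto
Kanazawa→Fukuoka→Matsuyama→Kyoto
Kanazawa→Fukuoka→Matsuyama→Nagoya→Kyoto
Kanazawa→Fukuoka→Matsuyama→Nagoya→Nagasaki→Kyoto
Kanazawa→Fukuoka→Nagoya→Kyoto
Kanazawa→Fukuoka→Nagoya→Nagasaki→Kyoto
Kanazawa→Fukuoka→Nagoya→Nagasaki→Matsuyama→Kyoto
... and 19 more.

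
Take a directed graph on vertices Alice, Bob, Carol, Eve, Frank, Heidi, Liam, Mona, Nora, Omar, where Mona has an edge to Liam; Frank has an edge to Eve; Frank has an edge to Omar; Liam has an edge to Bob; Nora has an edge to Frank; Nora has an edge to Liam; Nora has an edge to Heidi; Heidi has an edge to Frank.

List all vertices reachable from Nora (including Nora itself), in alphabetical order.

Bob, Eve, Frank, Heidi, Liam, Nora, Omar

Start at Nora.
Its neighbours: Frank, Heidi, Liam.
Then their neighbours: Bob, Eve, Omar.
Nothing further is reachable.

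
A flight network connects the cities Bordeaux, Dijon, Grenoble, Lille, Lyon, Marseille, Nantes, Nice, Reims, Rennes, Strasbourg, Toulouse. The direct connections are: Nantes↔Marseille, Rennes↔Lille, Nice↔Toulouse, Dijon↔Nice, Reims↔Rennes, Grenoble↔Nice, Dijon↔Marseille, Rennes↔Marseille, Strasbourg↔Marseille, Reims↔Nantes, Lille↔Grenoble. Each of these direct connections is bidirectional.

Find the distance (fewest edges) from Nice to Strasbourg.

3

Distance 0: Nice.
Distance 1: Dijon, Grenoble, Toulouse.
Distance 2: Lille, Marseille.
Distance 3: Nantes, Rennes, Strasbourg — contains Strasbourg.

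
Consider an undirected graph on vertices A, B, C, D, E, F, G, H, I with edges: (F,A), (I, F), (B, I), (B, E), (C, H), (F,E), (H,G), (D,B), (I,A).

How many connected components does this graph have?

From A: component {A, B, D, E, F, I}.
From C: component {C, G, H}.
That's 2 components.

2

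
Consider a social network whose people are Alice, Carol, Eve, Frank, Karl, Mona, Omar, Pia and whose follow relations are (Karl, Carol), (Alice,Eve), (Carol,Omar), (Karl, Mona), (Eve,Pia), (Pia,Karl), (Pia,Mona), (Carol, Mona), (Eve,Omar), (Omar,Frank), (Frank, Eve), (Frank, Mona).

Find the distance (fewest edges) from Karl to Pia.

5

Distance 0: Karl.
Distance 1: Carol, Mona.
Distance 2: Omar.
Distance 3: Frank.
Distance 4: Eve.
Distance 5: Pia — contains Pia.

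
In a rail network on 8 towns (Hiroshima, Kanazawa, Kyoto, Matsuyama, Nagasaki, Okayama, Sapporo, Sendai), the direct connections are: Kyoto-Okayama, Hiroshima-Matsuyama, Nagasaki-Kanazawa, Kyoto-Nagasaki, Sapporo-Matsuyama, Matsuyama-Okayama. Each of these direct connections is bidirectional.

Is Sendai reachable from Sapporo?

Explore from Sapporo.
Distance 1: reach Matsuyama.
Distance 2: reach Hiroshima, Okayama.
Distance 3: reach Kyoto.
Distance 4: reach Nagasaki.
Distance 5: reach Kanazawa.
The search is exhausted without reaching Sendai; it lies in a different component.

No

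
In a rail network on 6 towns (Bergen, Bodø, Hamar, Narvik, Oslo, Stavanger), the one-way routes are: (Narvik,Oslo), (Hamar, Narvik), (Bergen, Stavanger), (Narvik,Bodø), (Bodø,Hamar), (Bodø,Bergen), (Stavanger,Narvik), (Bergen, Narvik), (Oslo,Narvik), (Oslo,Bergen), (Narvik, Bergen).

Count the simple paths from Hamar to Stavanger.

3

Hamar→Narvik→Bergen→Stavanger
Hamar→Narvik→Bodø→Bergen→Stavanger
Hamar→Narvik→Oslo→Bergen→Stavanger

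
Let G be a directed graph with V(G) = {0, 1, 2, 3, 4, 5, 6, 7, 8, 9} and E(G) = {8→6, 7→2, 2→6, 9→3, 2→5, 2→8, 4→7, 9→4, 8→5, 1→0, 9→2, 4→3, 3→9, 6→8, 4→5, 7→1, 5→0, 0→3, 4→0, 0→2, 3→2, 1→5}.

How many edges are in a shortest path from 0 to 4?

Distance 0: 0.
Distance 1: 2, 3.
Distance 2: 5, 6, 8, 9.
Distance 3: 4 — contains 4.

3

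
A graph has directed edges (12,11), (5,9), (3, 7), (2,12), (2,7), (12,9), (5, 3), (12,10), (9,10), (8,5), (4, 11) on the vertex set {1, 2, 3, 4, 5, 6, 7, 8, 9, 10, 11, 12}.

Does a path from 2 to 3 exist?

Explore from 2.
Distance 1: reach 7, 12.
Distance 2: reach 9, 10, 11.
The search from 2 is exhausted; no directed path reaches 3.

No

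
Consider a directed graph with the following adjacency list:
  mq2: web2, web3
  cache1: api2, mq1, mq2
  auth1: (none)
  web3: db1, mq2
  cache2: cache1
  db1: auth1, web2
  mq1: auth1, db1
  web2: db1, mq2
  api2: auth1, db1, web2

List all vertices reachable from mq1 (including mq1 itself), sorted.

Start at mq1.
Its neighbours: auth1, db1.
Then their neighbours: web2.
Then next layer: mq2.
Then next layer: web3.
Nothing further is reachable.

auth1, db1, mq1, mq2, web2, web3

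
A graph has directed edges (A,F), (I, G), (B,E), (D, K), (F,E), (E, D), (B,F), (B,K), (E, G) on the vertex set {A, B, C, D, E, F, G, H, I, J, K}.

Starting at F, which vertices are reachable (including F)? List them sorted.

D, E, F, G, K

Start at F.
Its neighbours: E.
Then their neighbours: D, G.
Then next layer: K.
Nothing further is reachable.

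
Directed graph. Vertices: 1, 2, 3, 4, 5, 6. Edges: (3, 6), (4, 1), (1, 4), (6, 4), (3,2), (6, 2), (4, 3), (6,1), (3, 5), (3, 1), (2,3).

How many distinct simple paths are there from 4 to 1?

4→1
4→3→1
4→3→6→1

3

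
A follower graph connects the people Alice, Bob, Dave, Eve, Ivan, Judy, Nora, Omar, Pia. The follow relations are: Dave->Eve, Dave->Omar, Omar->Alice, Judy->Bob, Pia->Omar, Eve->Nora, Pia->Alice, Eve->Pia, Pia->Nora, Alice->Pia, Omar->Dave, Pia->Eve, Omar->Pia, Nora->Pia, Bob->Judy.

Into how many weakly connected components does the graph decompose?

3

From Alice: component {Alice, Dave, Eve, Nora, Omar, Pia}.
From Bob: component {Bob, Judy}.
From Ivan: component {Ivan}.
That's 3 components.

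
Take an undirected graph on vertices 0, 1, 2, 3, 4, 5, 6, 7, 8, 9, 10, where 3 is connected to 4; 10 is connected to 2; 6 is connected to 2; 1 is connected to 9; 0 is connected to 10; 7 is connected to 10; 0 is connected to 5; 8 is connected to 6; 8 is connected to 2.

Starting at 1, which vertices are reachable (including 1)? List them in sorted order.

Start at 1.
Its neighbours: 9.
Nothing further is reachable.

1, 9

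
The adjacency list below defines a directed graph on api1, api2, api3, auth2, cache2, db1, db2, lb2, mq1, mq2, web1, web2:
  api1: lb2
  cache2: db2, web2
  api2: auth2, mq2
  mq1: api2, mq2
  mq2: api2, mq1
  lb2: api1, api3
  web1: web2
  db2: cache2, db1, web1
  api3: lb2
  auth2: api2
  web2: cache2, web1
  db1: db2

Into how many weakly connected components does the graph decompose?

From api1: component {api1, api3, lb2}.
From api2: component {api2, auth2, mq1, mq2}.
From cache2: component {cache2, db1, db2, web1, web2}.
That's 3 components.

3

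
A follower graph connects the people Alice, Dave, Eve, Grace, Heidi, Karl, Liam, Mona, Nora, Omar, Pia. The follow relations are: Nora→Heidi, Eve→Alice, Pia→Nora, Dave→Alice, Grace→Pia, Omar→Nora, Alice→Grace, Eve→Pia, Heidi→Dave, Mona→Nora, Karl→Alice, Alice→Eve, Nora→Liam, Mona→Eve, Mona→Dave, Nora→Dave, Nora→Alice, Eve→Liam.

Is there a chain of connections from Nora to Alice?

Explore from Nora.
Distance 1: reach Alice, Dave, Heidi, Liam.
Found Alice.

Yes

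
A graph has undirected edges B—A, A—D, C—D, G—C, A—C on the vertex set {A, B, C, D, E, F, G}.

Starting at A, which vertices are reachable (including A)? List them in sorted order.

A, B, C, D, G

Start at A.
Its neighbours: B, C, D.
Then their neighbours: G.
Nothing further is reachable.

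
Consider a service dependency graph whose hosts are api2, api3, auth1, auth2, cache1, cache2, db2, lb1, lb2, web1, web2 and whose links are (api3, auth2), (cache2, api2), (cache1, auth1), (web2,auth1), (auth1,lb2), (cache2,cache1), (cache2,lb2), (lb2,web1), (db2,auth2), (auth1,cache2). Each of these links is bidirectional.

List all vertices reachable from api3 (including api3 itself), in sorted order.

Start at api3.
Its neighbours: auth2.
Then their neighbours: db2.
Nothing further is reachable.

api3, auth2, db2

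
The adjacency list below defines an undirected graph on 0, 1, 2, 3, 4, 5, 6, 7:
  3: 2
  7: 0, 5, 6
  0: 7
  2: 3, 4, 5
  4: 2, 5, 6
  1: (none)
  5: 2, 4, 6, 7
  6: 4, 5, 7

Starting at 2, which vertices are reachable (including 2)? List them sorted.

0, 2, 3, 4, 5, 6, 7

Start at 2.
Its neighbours: 3, 4, 5.
Then their neighbours: 6, 7.
Then next layer: 0.
Nothing further is reachable.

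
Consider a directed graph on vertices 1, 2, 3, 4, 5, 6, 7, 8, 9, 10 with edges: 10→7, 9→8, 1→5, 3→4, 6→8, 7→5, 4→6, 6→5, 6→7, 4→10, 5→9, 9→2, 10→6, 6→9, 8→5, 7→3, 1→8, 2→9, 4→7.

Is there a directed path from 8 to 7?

No

Explore from 8.
Distance 1: reach 5.
Distance 2: reach 9.
Distance 3: reach 2.
The search from 8 is exhausted; no directed path reaches 7.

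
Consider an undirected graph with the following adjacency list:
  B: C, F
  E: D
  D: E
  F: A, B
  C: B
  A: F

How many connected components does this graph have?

From A: component {A, B, C, F}.
From D: component {D, E}.
That's 2 components.

2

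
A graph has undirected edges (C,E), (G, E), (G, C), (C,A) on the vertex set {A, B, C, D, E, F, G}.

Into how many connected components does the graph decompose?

From A: component {A, C, E, G}.
From B: component {B}.
From D: component {D}.
From F: component {F}.
That's 4 components.

4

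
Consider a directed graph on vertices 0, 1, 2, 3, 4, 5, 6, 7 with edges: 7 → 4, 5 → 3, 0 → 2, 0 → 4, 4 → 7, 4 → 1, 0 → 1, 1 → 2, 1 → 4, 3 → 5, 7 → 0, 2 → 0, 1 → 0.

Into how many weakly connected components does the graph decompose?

From 0: component {0, 1, 2, 4, 7}.
From 3: component {3, 5}.
From 6: component {6}.
That's 3 components.

3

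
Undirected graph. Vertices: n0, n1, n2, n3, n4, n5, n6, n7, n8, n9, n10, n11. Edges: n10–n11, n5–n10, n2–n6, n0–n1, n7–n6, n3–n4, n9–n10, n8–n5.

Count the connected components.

From n0: component {n0, n1}.
From n2: component {n2, n6, n7}.
From n3: component {n3, n4}.
From n5: component {n5, n8, n9, n10, n11}.
That's 4 components.

4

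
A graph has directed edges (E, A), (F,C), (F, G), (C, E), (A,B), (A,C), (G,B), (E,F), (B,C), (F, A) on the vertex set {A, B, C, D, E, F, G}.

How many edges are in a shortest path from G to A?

4

Distance 0: G.
Distance 1: B.
Distance 2: C.
Distance 3: E.
Distance 4: A, F — contains A.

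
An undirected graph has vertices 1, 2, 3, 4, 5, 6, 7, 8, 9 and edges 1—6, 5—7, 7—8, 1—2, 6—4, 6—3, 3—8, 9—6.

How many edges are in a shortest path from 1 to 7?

Distance 0: 1.
Distance 1: 2, 6.
Distance 2: 3, 4, 9.
Distance 3: 8.
Distance 4: 7 — contains 7.

4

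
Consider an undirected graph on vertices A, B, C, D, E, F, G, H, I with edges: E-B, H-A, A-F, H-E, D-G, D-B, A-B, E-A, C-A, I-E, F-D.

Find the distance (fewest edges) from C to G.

Distance 0: C.
Distance 1: A.
Distance 2: B, E, F, H.
Distance 3: D, I.
Distance 4: G — contains G.

4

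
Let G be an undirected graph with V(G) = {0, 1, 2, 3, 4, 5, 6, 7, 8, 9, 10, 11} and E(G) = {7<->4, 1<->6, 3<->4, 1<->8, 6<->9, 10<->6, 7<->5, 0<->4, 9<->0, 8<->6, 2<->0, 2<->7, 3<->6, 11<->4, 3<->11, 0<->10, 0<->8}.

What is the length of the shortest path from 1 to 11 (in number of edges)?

Distance 0: 1.
Distance 1: 6, 8.
Distance 2: 0, 3, 9, 10.
Distance 3: 2, 4, 11 — contains 11.

3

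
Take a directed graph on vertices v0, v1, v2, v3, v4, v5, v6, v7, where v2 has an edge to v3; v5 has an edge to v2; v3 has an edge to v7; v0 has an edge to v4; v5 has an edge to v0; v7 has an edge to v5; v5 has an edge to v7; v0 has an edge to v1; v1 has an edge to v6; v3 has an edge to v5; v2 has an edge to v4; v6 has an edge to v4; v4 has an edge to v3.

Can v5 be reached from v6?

Yes

Explore from v6.
Distance 1: reach v4.
Distance 2: reach v3.
Distance 3: reach v5, v7.
Found v5.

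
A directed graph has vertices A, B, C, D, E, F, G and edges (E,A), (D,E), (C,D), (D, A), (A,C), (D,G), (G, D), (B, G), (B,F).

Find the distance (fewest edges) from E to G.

Distance 0: E.
Distance 1: A.
Distance 2: C.
Distance 3: D.
Distance 4: G — contains G.

4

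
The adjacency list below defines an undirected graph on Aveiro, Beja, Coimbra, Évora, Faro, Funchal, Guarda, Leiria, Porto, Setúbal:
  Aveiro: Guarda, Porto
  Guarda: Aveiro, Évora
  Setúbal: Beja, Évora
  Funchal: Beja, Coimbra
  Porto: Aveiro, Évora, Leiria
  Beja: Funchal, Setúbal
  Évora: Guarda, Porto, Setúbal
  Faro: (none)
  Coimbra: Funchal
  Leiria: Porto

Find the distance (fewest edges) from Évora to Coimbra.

4

Distance 0: Évora.
Distance 1: Guarda, Porto, Setúbal.
Distance 2: Aveiro, Beja, Leiria.
Distance 3: Funchal.
Distance 4: Coimbra — contains Coimbra.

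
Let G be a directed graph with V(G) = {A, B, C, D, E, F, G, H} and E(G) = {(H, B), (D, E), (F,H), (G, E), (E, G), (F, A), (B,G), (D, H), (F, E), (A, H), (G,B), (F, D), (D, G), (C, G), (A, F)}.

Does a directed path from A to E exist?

Explore from A.
Distance 1: reach F, H.
Distance 2: reach B, D, E.
Found E.

Yes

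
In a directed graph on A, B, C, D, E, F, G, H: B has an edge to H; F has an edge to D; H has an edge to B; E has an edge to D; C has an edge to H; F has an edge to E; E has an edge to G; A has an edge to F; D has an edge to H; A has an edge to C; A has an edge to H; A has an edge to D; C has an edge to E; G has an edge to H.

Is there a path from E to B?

Yes

Explore from E.
Distance 1: reach D, G.
Distance 2: reach H.
Distance 3: reach B.
Found B.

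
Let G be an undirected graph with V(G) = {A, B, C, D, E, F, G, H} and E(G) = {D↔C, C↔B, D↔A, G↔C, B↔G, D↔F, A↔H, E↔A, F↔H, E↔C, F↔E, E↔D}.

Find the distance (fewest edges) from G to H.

Distance 0: G.
Distance 1: B, C.
Distance 2: D, E.
Distance 3: A, F.
Distance 4: H — contains H.

4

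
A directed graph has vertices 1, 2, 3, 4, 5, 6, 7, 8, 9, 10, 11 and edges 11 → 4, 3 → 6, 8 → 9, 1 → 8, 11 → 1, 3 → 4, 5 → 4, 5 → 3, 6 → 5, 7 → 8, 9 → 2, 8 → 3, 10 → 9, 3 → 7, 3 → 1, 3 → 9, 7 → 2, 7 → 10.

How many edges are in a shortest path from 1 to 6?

3

Distance 0: 1.
Distance 1: 8.
Distance 2: 3, 9.
Distance 3: 2, 4, 6, 7 — contains 6.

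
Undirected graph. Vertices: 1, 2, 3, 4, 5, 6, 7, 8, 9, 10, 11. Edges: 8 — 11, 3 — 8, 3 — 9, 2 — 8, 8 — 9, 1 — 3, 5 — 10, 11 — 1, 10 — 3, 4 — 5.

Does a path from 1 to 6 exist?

No

Explore from 1.
Distance 1: reach 3, 11.
Distance 2: reach 8, 9, 10.
Distance 3: reach 2, 5.
Distance 4: reach 4.
The search is exhausted without reaching 6; it lies in a different component.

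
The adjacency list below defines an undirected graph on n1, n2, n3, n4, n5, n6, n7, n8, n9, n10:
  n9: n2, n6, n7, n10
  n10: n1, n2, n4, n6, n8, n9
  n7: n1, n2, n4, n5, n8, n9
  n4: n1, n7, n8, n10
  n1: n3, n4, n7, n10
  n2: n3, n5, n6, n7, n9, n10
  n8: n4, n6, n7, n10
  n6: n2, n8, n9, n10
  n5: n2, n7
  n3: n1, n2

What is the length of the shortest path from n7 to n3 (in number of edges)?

2

Distance 0: n7.
Distance 1: n1, n2, n4, n5, n8, n9.
Distance 2: n3, n6, n10 — contains n3.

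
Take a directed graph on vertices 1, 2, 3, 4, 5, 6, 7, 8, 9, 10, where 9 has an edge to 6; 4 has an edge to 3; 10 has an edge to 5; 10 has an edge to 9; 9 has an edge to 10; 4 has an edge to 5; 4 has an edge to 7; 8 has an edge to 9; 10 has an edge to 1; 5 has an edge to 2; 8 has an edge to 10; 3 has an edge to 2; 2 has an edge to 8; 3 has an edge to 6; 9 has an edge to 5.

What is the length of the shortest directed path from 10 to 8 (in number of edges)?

Distance 0: 10.
Distance 1: 1, 5, 9.
Distance 2: 2, 6.
Distance 3: 8 — contains 8.

3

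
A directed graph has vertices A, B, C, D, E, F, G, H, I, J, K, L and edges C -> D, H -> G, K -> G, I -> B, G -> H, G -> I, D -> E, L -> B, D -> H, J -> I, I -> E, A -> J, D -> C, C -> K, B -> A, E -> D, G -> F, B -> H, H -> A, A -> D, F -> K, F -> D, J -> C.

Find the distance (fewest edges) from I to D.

Distance 0: I.
Distance 1: B, E.
Distance 2: A, D, H — contains D.

2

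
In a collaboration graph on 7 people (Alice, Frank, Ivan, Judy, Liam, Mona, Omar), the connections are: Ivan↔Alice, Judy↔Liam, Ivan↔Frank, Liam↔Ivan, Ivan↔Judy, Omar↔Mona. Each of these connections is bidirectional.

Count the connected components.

2

From Alice: component {Alice, Frank, Ivan, Judy, Liam}.
From Mona: component {Mona, Omar}.
That's 2 components.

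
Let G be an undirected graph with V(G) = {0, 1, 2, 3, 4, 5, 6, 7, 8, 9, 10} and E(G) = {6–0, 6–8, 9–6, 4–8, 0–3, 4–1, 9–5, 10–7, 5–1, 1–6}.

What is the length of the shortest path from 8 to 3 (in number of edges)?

Distance 0: 8.
Distance 1: 4, 6.
Distance 2: 0, 1, 9.
Distance 3: 3, 5 — contains 3.

3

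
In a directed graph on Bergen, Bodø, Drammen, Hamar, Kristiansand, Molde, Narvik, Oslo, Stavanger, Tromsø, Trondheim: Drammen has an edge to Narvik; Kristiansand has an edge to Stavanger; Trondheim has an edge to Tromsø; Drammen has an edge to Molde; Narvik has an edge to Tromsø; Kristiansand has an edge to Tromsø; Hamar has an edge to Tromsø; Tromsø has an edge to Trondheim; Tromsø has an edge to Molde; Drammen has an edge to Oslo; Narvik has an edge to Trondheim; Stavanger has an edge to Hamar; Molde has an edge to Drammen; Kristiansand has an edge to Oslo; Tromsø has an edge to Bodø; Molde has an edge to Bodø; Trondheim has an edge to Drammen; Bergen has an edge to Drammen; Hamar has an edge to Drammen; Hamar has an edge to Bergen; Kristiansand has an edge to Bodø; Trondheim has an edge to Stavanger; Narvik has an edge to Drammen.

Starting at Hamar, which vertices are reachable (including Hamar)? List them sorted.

Bergen, Bodø, Drammen, Hamar, Molde, Narvik, Oslo, Stavanger, Tromsø, Trondheim

Start at Hamar.
Its neighbours: Bergen, Drammen, Tromsø.
Then their neighbours: Bodø, Molde, Narvik, Oslo, Trondheim.
Then next layer: Stavanger.
Nothing further is reachable.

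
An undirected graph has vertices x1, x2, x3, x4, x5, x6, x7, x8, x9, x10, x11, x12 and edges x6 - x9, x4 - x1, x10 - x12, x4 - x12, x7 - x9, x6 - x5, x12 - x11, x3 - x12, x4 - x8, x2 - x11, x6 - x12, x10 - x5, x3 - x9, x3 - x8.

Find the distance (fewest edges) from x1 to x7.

5

Distance 0: x1.
Distance 1: x4.
Distance 2: x8, x12.
Distance 3: x3, x6, x10, x11.
Distance 4: x2, x5, x9.
Distance 5: x7 — contains x7.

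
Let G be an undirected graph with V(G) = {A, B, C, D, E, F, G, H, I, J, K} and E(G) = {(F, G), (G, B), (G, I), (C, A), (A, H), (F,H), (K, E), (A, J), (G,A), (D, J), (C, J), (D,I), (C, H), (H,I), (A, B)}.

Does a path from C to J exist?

Explore from C.
Distance 1: reach A, H, J.
Found J.

Yes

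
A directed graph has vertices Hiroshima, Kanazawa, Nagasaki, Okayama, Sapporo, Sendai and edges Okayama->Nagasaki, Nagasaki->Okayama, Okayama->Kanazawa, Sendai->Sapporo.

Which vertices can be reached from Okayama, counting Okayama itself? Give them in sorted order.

Start at Okayama.
Its neighbours: Kanazawa, Nagasaki.
Nothing further is reachable.

Kanazawa, Nagasaki, Okayama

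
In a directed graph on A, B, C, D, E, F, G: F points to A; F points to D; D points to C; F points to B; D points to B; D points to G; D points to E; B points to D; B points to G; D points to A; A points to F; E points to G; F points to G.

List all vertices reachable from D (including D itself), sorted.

Start at D.
Its neighbours: A, B, C, E, G.
Then their neighbours: F.
Every vertex is now reached.

A, B, C, D, E, F, G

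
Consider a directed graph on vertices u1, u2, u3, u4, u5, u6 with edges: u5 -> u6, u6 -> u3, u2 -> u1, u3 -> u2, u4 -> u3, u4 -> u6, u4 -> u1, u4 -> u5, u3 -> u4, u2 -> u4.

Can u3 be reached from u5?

Explore from u5.
Distance 1: reach u6.
Distance 2: reach u3.
Found u3.

Yes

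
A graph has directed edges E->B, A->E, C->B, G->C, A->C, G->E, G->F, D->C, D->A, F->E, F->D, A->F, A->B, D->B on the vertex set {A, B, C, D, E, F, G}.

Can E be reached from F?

Explore from F.
Distance 1: reach D, E.
Found E.

Yes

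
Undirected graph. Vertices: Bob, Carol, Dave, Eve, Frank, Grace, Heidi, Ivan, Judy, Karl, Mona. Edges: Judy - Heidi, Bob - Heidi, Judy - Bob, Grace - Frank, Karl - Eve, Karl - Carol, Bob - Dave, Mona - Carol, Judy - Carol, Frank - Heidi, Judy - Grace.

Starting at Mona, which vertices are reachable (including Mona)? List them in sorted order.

Start at Mona.
Its neighbours: Carol.
Then their neighbours: Judy, Karl.
Then next layer: Bob, Eve, Grace, Heidi.
Then next layer: Dave, Frank.
Nothing further is reachable.

Bob, Carol, Dave, Eve, Frank, Grace, Heidi, Judy, Karl, Mona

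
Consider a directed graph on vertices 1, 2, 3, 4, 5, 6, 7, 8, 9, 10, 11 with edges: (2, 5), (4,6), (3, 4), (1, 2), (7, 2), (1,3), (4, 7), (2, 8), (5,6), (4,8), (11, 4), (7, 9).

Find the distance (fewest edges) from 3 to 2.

3

Distance 0: 3.
Distance 1: 4.
Distance 2: 6, 7, 8.
Distance 3: 2, 9 — contains 2.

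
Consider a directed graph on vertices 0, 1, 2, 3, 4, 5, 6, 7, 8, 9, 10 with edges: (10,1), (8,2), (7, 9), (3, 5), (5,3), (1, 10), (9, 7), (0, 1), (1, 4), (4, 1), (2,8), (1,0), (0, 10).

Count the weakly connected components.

From 0: component {0, 1, 4, 10}.
From 2: component {2, 8}.
From 3: component {3, 5}.
From 6: component {6}.
From 7: component {7, 9}.
That's 5 components.

5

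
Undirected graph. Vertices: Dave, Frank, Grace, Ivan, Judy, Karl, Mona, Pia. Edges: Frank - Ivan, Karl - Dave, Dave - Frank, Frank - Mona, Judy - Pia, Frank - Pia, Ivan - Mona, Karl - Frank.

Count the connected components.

From Dave: component {Dave, Frank, Ivan, Judy, Karl, Mona, Pia}.
From Grace: component {Grace}.
That's 2 components.

2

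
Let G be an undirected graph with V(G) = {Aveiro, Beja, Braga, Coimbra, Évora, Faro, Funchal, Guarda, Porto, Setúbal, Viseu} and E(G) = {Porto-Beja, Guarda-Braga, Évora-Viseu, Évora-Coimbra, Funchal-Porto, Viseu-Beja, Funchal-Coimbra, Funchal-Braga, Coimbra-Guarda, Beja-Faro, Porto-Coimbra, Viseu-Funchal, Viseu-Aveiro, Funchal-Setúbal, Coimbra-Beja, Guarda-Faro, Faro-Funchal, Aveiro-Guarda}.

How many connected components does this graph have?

1

From Aveiro: component {Aveiro, Beja, Braga, Coimbra, Évora, Faro, Funchal, Guarda, Porto, Setúbal, Viseu}.
That's 1 component.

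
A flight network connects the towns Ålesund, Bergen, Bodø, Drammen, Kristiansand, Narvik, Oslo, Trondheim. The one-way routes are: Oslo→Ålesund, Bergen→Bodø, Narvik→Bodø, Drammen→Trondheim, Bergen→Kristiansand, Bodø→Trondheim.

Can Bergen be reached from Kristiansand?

No

Kristiansand has no outgoing edges, so nothing is reachable from it.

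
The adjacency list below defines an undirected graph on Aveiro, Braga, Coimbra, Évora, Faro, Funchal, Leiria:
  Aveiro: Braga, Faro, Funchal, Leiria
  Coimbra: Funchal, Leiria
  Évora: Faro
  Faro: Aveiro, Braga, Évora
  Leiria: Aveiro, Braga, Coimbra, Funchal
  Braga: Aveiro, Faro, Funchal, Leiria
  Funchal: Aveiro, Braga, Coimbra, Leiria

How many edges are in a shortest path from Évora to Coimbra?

Distance 0: Évora.
Distance 1: Faro.
Distance 2: Aveiro, Braga.
Distance 3: Funchal, Leiria.
Distance 4: Coimbra — contains Coimbra.

4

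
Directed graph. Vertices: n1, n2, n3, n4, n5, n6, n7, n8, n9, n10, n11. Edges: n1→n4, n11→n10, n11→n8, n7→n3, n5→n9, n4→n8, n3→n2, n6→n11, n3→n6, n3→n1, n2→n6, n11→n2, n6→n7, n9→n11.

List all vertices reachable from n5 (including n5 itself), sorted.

n1, n2, n3, n4, n5, n6, n7, n8, n9, n10, n11

Start at n5.
Its neighbours: n9.
Then their neighbours: n11.
Then next layer: n2, n8, n10.
Then next layer: n6.
Then next layer: n7.
Then next layer: n3.
Then next layer: n1.
Then next layer: n4.
Every vertex is now reached.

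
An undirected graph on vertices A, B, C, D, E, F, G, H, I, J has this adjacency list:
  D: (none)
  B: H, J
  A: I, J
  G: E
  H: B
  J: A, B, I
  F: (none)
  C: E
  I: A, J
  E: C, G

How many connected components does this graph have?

From A: component {A, B, H, I, J}.
From C: component {C, E, G}.
From D: component {D}.
From F: component {F}.
That's 4 components.

4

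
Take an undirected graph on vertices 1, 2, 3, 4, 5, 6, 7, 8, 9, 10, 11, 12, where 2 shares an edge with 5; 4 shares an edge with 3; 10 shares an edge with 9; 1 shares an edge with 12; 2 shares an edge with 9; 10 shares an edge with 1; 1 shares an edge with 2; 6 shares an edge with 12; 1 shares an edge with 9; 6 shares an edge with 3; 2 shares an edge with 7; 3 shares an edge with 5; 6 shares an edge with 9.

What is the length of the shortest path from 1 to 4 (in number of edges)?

4

Distance 0: 1.
Distance 1: 2, 9, 10, 12.
Distance 2: 5, 6, 7.
Distance 3: 3.
Distance 4: 4 — contains 4.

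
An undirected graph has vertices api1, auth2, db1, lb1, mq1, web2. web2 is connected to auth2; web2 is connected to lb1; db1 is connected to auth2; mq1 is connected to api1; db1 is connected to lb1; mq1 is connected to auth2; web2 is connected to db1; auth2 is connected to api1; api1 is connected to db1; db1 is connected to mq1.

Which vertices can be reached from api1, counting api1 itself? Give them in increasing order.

api1, auth2, db1, lb1, mq1, web2

Start at api1.
Its neighbours: auth2, db1, mq1.
Then their neighbours: lb1, web2.
Every vertex is now reached.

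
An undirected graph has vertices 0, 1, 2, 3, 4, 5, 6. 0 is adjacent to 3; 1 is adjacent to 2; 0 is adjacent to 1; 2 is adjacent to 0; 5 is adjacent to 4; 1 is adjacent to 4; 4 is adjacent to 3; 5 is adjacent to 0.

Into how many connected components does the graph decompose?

From 0: component {0, 1, 2, 3, 4, 5}.
From 6: component {6}.
That's 2 components.

2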